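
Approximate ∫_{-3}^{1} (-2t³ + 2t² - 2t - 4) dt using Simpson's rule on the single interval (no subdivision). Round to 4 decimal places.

S = (b−a)/6 · [f(-3) + 4f(-1) + f(1)] = 0.666667·[74 + 4·2 + (-6)] = 50.6667.

50.6667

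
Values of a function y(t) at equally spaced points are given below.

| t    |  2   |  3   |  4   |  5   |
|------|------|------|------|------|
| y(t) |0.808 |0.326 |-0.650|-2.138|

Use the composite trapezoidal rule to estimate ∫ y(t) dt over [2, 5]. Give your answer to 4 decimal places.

h = 1, n = 3.
(h/2)·[y₀ + 2y₁ + 2y₂ + y₃] = 0.5·(-1.978) = -0.9890.

-0.9890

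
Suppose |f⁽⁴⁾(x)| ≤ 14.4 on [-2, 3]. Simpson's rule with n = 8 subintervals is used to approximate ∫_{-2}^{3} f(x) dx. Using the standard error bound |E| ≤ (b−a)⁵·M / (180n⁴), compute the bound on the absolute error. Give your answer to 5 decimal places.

|E| ≤ (5)⁵·14.4 / (180·8⁴) = 45000/737280 = 0.06104.

0.06104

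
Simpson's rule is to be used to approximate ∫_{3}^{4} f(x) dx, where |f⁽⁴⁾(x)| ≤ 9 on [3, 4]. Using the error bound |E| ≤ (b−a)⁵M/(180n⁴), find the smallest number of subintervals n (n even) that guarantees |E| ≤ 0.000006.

Need 9/(180n⁴) ≤ 0.000006.
n⁴ ≥ 9/(180·0.000006) = 8333.33 ⇒ n ≥ 9.5544, so the smallest even n is 10. (n must be even for Simpson's rule.)

10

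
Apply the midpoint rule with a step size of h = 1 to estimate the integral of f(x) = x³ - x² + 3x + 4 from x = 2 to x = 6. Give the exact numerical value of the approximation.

h = (6 − 2)/4 = 1.
Midpoints m₁,…,m₄ = 2.5, 3.5, 4.5, 5.5.
f(m₁)=20.875, f(m₂)=45.125, f(m₃)=88.375, f(m₄)=156.625.
h·[f(m₁) + f(m₂) + f(m₃) + f(m₄)] = 1·(311) = 311.

311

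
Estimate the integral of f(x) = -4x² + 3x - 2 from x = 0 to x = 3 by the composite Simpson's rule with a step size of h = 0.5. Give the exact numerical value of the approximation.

h = (3 − 0)/6 = 0.5.
Nodes x₀,…,x₆ = 0, 0.5, 1, 1.5, 2, 2.5, 3.
f(x) = -4x² + 3x - 2: f₀=-2, f₁=-1.5, f₂=-3, f₃=-6.5, f₄=-12, f₅=-19.5, f₆=-29.
(h/3)·[f₀ + 4f₁ + 2f₂ + 4f₃ + 2f₄ + 4f₅ + f₆] = 0.166667·(-171) = -28.5.

-28.5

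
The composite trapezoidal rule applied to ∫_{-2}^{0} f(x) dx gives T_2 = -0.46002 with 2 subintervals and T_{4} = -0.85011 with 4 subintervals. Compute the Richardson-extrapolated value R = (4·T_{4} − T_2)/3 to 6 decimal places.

-0.980140

R = (4·T_{4} − T_2) / 3 = (4·(-0.85011) − (-0.46002))/3 = (-2.94042)/3 = -0.980140.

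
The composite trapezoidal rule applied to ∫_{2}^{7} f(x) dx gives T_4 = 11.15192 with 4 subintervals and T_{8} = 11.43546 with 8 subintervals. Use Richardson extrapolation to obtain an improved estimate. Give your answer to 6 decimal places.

R = (4·T_{8} − T_4) / 3 = (4·11.43546 − 11.15192)/3 = (34.58992)/3 = 11.529973.

11.529973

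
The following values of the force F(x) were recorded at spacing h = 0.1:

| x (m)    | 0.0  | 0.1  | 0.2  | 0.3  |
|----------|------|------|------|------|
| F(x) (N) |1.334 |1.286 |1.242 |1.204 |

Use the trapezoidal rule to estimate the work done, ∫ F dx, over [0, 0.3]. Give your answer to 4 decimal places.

h = 0.1, n = 3.
(h/2)·[y₀ + 2y₁ + 2y₂ + y₃] = 0.05·(7.594) = 0.3797.

0.3797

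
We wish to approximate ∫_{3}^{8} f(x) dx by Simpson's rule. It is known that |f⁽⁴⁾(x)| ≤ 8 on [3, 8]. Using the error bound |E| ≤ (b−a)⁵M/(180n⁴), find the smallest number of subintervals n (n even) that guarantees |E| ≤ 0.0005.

Need 25000/(180n⁴) ≤ 0.0005.
n⁴ ≥ 25000/(180·0.0005) = 277778 ⇒ n ≥ 22.9575, so the smallest even n is 24. (n must be even for Simpson's rule.)

24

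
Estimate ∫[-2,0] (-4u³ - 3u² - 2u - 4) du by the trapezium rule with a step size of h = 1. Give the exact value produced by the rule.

h = (0 − (-2))/2 = 1.
Nodes u₀,…,u₂ = -2, -1, 0.
f(u) = -4u³ - 3u² - 2u - 4: f₀=20, f₁=-1, f₂=-4.
(h/2)·[f₀ + 2f₁ + f₂] = 0.5·(14) = 7.

7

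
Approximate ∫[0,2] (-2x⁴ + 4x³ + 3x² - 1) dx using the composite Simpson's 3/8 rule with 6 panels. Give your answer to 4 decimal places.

9.1852

h = (2 − 0)/6 = 0.333333.
Nodes x₀,…,x₆ = 0, 0.333333, 0.666667, 1, 1.333333, 1.666667, 2.
f(x) = -2x⁴ + 4x³ + 3x² - 1: f₀=-1, f₁=-0.543210, f₂=1.123457, f₃=4, f₄=7.493827, f₅=10.419753, f₆=11.
(3h/8)·[f₀ + 3f₁ + 3f₂ + 2f₃ + 3f₄ + 3f₅ + f₆] = 0.125·(73.481481) = 9.1852.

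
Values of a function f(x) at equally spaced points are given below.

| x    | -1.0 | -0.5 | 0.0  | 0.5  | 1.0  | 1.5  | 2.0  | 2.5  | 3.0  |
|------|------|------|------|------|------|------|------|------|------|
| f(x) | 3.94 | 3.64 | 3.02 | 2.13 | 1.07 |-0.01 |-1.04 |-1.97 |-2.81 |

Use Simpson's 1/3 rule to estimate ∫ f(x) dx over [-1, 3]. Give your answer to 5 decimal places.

3.73167

h = 0.5, n = 8.
(h/3)·[y₀ + 4y₁ + 2y₂ + 4y₃ + 2y₄ + 4y₅ + 2y₆ + 4y₇ + y₈] = 0.166667·(22.39) = 3.73167.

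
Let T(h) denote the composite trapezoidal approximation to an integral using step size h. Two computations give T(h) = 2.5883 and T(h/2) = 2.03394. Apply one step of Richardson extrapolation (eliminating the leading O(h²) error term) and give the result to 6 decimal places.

R = (4·T(h/2) − T(h)) / 3 = (4·2.03394 − 2.5883)/3 = (5.54746)/3 = 1.849153.

1.849153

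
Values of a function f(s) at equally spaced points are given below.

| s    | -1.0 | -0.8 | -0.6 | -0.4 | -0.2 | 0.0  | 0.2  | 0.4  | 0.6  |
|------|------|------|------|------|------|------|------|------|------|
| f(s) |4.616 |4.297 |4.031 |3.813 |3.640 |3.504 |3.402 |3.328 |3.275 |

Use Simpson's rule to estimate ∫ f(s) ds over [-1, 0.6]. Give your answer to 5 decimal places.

h = 0.2, n = 8.
(h/3)·[y₀ + 4y₁ + 2y₂ + 4y₃ + 2y₄ + 4y₅ + 2y₆ + 4y₇ + y₈] = 0.066667·(89.805) = 5.98700.

5.98700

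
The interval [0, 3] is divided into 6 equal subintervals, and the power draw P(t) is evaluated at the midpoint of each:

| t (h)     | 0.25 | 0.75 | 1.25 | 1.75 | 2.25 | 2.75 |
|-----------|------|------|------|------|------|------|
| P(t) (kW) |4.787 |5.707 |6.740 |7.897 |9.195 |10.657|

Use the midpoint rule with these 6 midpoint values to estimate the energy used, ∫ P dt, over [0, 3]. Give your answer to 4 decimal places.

22.4915

h = 0.5, n = 6.
h·[y(m₁) + y(m₂) + y(m₃) + y(m₄) + y(m₅) + y(m₆)] = 0.5·(44.983) = 22.4915.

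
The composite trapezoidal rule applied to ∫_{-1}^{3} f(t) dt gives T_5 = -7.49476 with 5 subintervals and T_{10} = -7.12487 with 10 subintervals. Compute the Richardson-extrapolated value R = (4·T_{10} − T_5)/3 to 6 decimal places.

R = (4·T_{10} − T_5) / 3 = (4·(-7.12487) − (-7.49476))/3 = (-21.00472)/3 = -7.001573.

-7.001573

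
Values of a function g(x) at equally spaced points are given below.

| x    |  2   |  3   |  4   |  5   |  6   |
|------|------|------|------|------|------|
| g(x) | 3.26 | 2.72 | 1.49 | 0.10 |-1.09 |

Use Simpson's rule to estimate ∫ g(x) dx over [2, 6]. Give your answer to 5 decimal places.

5.47667

h = 1, n = 4.
(h/3)·[y₀ + 4y₁ + 2y₂ + 4y₃ + y₄] = 0.333333·(16.43) = 5.47667.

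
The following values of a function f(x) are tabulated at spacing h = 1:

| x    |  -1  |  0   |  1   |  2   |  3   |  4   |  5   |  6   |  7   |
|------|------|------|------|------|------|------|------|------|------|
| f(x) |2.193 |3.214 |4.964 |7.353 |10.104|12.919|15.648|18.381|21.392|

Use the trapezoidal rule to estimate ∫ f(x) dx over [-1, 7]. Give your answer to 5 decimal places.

84.37550

h = 1, n = 8.
(h/2)·[y₀ + 2y₁ + 2y₂ + 2y₃ + 2y₄ + 2y₅ + 2y₆ + 2y₇ + y₈] = 0.5·(168.751) = 84.37550.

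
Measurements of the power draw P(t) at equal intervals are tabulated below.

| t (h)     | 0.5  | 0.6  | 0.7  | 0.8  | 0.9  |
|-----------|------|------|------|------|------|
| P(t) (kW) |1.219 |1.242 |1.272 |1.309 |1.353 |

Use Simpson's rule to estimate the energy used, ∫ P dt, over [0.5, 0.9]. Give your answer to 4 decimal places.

0.5107

h = 0.1, n = 4.
(h/3)·[y₀ + 4y₁ + 2y₂ + 4y₃ + y₄] = 0.033333·(15.320) = 0.5107.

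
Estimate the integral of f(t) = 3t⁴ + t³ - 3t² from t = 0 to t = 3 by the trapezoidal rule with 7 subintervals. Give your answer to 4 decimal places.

h = (3 − 0)/7 = 0.428571.
Nodes t₀,…,t₇ = 0, 0.428571, 0.857143, 1.285714, 1.714286, 2.142857, 2.571429, 3.
f(t) = 3t⁴ + t³ - 3t²: f₀=0, f₁=-0.371095, f₂=0.044981, f₃=5.364015, f₄=22.130779, f₅=59.319034, f₆=128.331529, f₇=243.
(h/2)·[f₀ + 2f₁ + 2f₂ + 2f₃ + 2f₄ + 2f₅ + 2f₆ + f₇] = 0.214286·(672.638484) = 144.1368.

144.1368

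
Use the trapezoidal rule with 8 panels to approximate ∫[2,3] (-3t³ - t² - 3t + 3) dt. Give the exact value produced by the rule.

h = (3 − 2)/8 = 0.125.
Nodes t₀,…,t₈ = 2, 2.125, 2.25, 2.375, 2.5, 2.625, 2.75, 2.875, 3.
f(t) = -3t³ - t² - 3t + 3: f₀=-31, f₁=-36.677734375, f₂=-42.984375, f₃=-49.955078125, f₄=-57.625, f₅=-66.029296875, f₆=-75.203125, f₇=-85.181640625, f₈=-96.
(h/2)·[f₀ + 2f₁ + 2f₂ + 2f₃ + 2f₄ + 2f₅ + 2f₆ + 2f₇ + f₈] = 0.0625·(-954.3125) = -59.64453125.

-59.64453125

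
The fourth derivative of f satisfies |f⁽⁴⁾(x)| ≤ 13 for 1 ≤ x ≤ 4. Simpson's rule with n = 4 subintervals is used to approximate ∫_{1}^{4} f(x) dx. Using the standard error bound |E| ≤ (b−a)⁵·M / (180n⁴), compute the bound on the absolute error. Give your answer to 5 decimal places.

0.06855

|E| ≤ (3)⁵·13 / (180·4⁴) = 3159/46080 = 0.06855.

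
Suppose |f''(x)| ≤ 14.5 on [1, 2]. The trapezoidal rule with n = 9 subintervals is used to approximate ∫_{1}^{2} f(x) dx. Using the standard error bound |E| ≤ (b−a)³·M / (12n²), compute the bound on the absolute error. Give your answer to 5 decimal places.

0.01492

|E| ≤ (1)³·14.5 / (12·9²) = 14.5/972 = 0.01492.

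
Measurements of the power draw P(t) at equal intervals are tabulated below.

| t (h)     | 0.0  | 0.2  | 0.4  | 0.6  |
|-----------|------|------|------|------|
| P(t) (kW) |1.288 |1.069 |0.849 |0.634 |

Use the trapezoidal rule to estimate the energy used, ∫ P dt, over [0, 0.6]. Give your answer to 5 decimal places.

0.57580

h = 0.2, n = 3.
(h/2)·[y₀ + 2y₁ + 2y₂ + y₃] = 0.1·(5.758) = 0.57580.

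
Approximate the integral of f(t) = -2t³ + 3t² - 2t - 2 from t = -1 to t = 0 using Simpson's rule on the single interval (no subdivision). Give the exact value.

0.5

S = (b−a)/6 · [f(-1) + 4f(-0.5) + f(0)] = 0.166667·[5 + 4·0 + (-2)] = 0.5.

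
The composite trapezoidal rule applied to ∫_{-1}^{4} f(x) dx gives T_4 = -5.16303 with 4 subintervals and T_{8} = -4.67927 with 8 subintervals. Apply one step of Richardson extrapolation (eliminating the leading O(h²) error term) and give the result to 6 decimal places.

-4.518017

R = (4·T_{8} − T_4) / 3 = (4·(-4.67927) − (-5.16303))/3 = (-13.55405)/3 = -4.518017.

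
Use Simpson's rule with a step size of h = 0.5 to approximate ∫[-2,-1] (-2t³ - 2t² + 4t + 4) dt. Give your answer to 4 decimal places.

h = (-1 − (-2))/2 = 0.5.
Nodes t₀,…,t₂ = -2, -1.5, -1.
f(t) = -2t³ - 2t² + 4t + 4: f₀=4, f₁=0.25, f₂=0.
(h/3)·[f₀ + 4f₁ + f₂] = 0.166667·(5) = 0.8333.

0.8333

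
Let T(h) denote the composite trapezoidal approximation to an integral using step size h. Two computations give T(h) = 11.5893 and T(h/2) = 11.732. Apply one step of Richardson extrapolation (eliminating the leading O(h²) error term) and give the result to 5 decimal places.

R = (4·T(h/2) − T(h)) / 3 = (4·11.732 − 11.5893)/3 = (35.3387)/3 = 11.77957.

11.77957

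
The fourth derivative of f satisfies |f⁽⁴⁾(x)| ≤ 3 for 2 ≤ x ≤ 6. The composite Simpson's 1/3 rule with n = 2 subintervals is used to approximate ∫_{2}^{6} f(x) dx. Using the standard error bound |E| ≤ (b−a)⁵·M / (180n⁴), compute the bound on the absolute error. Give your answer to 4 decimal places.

|E| ≤ (4)⁵·3 / (180·2⁴) = 3072/2880 = 1.0667.

1.0667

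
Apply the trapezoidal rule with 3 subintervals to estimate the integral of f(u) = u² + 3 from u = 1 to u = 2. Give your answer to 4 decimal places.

h = (2 − 1)/3 = 0.333333.
Nodes u₀,…,u₃ = 1, 1.333333, 1.666667, 2.
f(u) = u² + 3: f₀=4, f₁=4.777778, f₂=5.777778, f₃=7.
(h/2)·[f₀ + 2f₁ + 2f₂ + f₃] = 0.166667·(32.111111) = 5.3519.

5.3519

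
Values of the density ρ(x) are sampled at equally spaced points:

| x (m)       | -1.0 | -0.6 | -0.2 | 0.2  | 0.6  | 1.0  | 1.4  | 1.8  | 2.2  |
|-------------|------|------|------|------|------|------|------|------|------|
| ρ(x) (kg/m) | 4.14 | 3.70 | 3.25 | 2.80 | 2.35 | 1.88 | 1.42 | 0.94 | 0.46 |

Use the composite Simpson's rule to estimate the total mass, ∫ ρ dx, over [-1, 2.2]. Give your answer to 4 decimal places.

h = 0.4, n = 8.
(h/3)·[y₀ + 4y₁ + 2y₂ + 4y₃ + 2y₄ + 4y₅ + 2y₆ + 4y₇ + y₈] = 0.133333·(55.92) = 7.4560.

7.4560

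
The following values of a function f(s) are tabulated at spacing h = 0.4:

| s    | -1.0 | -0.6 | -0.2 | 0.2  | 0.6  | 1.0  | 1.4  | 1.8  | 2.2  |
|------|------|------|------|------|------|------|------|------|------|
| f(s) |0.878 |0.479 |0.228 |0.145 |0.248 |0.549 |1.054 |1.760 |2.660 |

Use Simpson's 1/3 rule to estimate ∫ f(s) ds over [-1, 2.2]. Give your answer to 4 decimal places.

2.4440

h = 0.4, n = 8.
(h/3)·[y₀ + 4y₁ + 2y₂ + 4y₃ + 2y₄ + 4y₅ + 2y₆ + 4y₇ + y₈] = 0.133333·(18.330) = 2.4440.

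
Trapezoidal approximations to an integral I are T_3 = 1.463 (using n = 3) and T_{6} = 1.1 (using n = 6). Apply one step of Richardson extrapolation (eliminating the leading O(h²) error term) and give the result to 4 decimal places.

R = (4·T_{6} − T_3) / 3 = (4·1.1 − 1.463)/3 = (2.937)/3 = 0.9790.

0.9790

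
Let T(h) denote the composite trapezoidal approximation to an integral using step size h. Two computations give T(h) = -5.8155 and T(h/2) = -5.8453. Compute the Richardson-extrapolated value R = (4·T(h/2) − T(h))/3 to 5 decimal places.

-5.85523

R = (4·T(h/2) − T(h)) / 3 = (4·(-5.8453) − (-5.8155))/3 = (-17.5657)/3 = -5.85523.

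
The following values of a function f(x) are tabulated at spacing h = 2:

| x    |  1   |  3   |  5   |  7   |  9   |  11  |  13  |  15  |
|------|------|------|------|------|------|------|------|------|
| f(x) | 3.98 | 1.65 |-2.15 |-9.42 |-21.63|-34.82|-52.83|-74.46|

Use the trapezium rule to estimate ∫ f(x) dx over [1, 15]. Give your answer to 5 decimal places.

-308.88000

h = 2, n = 7.
(h/2)·[y₀ + 2y₁ + 2y₂ + 2y₃ + 2y₄ + 2y₅ + 2y₆ + y₇] = 1·(-308.88) = -308.88000.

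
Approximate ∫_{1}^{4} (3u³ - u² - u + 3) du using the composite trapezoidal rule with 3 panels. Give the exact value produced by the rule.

182.5

h = (4 − 1)/3 = 1.
Nodes u₀,…,u₃ = 1, 2, 3, 4.
f(u) = 3u³ - u² - u + 3: f₀=4, f₁=21, f₂=72, f₃=175.
(h/2)·[f₀ + 2f₁ + 2f₂ + f₃] = 0.5·(365) = 182.5.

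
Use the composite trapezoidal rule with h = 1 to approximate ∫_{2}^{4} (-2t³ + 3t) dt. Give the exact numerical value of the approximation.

h = (4 − 2)/2 = 1.
Nodes t₀,…,t₂ = 2, 3, 4.
f(t) = -2t³ + 3t: f₀=-10, f₁=-45, f₂=-116.
(h/2)·[f₀ + 2f₁ + f₂] = 0.5·(-216) = -108.

-108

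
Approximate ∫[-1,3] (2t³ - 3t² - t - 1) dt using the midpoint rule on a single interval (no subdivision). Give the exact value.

-12

M = (b−a)·f(1) = 4·(-3) = -12.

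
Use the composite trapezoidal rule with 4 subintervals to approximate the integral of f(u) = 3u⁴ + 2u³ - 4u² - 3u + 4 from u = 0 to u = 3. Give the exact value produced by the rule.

165.298828125

h = (3 − 0)/4 = 0.75.
Nodes u₀,…,u₄ = 0, 0.75, 1.5, 2.25, 3.
f(u) = 3u⁴ + 2u³ - 4u² - 3u + 4: f₀=4, f₁=1.29296875, f₂=12.4375, f₃=76.66796875, f₄=256.
(h/2)·[f₀ + 2f₁ + 2f₂ + 2f₃ + f₄] = 0.375·(440.796875) = 165.298828125.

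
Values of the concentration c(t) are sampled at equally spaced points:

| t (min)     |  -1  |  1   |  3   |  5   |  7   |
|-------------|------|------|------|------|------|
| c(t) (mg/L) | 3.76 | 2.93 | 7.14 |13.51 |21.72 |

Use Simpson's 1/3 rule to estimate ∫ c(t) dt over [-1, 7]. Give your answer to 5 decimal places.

70.34667

h = 2, n = 4.
(h/3)·[y₀ + 4y₁ + 2y₂ + 4y₃ + y₄] = 0.666667·(105.52) = 70.34667.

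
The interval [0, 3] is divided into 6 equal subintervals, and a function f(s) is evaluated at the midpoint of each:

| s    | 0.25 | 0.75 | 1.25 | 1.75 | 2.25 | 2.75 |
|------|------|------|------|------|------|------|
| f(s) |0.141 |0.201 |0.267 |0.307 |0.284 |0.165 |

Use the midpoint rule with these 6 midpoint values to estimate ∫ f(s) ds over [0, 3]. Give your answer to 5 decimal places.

0.68250

h = 0.5, n = 6.
h·[y(m₁) + y(m₂) + y(m₃) + y(m₄) + y(m₅) + y(m₆)] = 0.5·(1.365) = 0.68250.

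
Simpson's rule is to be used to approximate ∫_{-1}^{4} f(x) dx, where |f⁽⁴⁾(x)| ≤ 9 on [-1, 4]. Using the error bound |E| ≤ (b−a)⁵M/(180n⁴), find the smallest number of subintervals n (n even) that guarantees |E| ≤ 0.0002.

Need 28125/(180n⁴) ≤ 0.0002.
n⁴ ≥ 28125/(180·0.0002) = 781250 ⇒ n ≥ 29.7302, so the smallest even n is 30. (n must be even for Simpson's rule.)

30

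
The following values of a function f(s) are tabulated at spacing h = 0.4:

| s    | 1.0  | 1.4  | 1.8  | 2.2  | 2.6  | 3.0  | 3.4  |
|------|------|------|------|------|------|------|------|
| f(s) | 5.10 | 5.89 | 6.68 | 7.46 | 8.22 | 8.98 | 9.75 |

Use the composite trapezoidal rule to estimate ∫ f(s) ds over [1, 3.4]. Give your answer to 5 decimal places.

h = 0.4, n = 6.
(h/2)·[y₀ + 2y₁ + 2y₂ + 2y₃ + 2y₄ + 2y₅ + y₆] = 0.2·(89.31) = 17.86200.

17.86200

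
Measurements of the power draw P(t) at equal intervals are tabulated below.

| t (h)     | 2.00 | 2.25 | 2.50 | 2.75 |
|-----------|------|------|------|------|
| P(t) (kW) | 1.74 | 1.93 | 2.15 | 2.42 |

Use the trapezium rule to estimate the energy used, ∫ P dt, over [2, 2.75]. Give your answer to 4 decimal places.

1.5400

h = 0.25, n = 3.
(h/2)·[y₀ + 2y₁ + 2y₂ + y₃] = 0.125·(12.32) = 1.5400.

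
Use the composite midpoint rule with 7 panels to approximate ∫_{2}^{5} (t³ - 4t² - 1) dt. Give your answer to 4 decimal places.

-7.0485

h = (5 − 2)/7 = 0.428571.
Midpoints m₁,…,m₇ = 2.214286, 2.642857, 3.071429, 3.5, 3.928571, 4.357143, 4.785714.
f(m₁)=-9.755466, f(m₂)=-10.479227, f(m₃)=-9.759840, f(m₄)=-7.125, f(m₅)=-2.102405, f(m₆)=5.780248, f(m₇)=16.995262.
h·[f(m₁) + f(m₂) + f(m₃) + f(m₄) + f(m₅) + f(m₆) + f(m₇)] = 0.428571·(-16.446429) = -7.0485.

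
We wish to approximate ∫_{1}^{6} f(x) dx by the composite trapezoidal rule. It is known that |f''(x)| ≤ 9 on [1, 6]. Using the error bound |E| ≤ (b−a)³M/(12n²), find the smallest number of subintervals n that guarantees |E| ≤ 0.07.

Need 1125/(12n²) ≤ 0.07.
n² ≥ 1125/(12·0.07) = 1339.29 ⇒ n ≥ 36.5963, so the smallest n is 37.

37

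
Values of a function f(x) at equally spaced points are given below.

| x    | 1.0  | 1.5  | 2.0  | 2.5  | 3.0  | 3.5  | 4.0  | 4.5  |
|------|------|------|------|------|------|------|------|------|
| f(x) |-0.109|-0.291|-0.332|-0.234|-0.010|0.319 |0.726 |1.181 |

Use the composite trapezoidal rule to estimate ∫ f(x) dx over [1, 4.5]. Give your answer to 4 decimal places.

0.3570

h = 0.5, n = 7.
(h/2)·[y₀ + 2y₁ + 2y₂ + 2y₃ + 2y₄ + 2y₅ + 2y₆ + y₇] = 0.25·(1.428) = 0.3570.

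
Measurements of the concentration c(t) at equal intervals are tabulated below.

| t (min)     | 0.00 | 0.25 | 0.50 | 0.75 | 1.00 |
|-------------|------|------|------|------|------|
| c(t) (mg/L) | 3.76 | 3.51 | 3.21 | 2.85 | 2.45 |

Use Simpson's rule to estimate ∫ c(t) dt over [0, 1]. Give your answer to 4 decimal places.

3.1725

h = 0.25, n = 4.
(h/3)·[y₀ + 4y₁ + 2y₂ + 4y₃ + y₄] = 0.083333·(38.07) = 3.1725.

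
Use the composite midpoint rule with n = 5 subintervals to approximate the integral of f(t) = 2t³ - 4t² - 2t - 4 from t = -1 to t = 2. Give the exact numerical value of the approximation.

h = (2 − (-1))/5 = 0.6.
Midpoints m₁,…,m₅ = -0.7, -0.1, 0.5, 1.1, 1.7.
f(m₁)=-5.246, f(m₂)=-3.842, f(m₃)=-5.75, f(m₄)=-8.378, f(m₅)=-9.134.
h·[f(m₁) + f(m₂) + f(m₃) + f(m₄) + f(m₅)] = 0.6·(-32.35) = -19.41.

-19.41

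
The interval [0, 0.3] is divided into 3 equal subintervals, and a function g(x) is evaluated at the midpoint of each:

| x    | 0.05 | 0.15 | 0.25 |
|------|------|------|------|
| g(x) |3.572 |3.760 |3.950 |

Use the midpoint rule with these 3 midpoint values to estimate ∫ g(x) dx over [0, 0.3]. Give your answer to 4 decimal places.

1.1282

h = 0.1, n = 3.
h·[y(m₁) + y(m₂) + y(m₃)] = 0.1·(11.282) = 1.1282.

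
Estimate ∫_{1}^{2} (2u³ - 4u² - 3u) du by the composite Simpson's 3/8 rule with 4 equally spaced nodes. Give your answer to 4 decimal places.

-6.3333

h = (2 − 1)/3 = 0.333333.
Nodes u₀,…,u₃ = 1, 1.333333, 1.666667, 2.
f(u) = 2u³ - 4u² - 3u: f₀=-5, f₁=-6.370370, f₂=-6.851852, f₃=-6.
(3h/8)·[f₀ + 3f₁ + 3f₂ + f₃] = 0.125·(-50.666667) = -6.3333.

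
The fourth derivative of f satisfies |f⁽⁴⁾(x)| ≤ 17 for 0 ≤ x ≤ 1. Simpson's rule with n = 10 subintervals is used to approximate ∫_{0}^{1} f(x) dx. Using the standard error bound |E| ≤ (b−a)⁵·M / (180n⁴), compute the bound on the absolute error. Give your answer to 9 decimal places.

0.000009444

|E| ≤ (1)⁵·17 / (180·10⁴) = 17/1800000 = 0.000009444.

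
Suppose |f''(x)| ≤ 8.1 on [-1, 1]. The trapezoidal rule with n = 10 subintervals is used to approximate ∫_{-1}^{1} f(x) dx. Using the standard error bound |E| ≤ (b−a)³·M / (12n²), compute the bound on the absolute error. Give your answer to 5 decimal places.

0.05400

|E| ≤ (2)³·8.1 / (12·10²) = 64.8/1200 = 0.05400.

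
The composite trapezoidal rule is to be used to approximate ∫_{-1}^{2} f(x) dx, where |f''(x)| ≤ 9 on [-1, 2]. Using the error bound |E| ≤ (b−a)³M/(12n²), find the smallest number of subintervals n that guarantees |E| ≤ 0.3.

9

Need 243/(12n²) ≤ 0.3.
n² ≥ 243/(12·0.3) = 67.5 ⇒ n ≥ 8.2158, so the smallest n is 9.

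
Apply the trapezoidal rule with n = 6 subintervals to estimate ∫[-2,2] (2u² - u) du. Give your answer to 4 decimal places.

h = (2 − (-2))/6 = 0.666667.
Nodes u₀,…,u₆ = -2, -1.333333, -0.666667, 0, 0.666667, 1.333333, 2.
f(u) = 2u² - u: f₀=10, f₁=4.888889, f₂=1.555556, f₃=0, f₄=0.222222, f₅=2.222222, f₆=6.
(h/2)·[f₀ + 2f₁ + 2f₂ + 2f₃ + 2f₄ + 2f₅ + f₆] = 0.333333·(33.777778) = 11.2593.

11.2593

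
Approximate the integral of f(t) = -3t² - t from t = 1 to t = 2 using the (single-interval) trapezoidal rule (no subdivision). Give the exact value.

T = (b−a)/2 · [f(1) + f(2)] = 0.5·[(-4) + (-14)] = -9.

-9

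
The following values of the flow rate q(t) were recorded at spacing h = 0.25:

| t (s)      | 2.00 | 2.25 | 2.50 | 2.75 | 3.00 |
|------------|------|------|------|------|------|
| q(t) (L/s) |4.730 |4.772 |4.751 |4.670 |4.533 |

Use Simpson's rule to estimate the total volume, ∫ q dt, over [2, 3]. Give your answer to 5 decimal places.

h = 0.25, n = 4.
(h/3)·[y₀ + 4y₁ + 2y₂ + 4y₃ + y₄] = 0.083333·(56.533) = 4.71108.

4.71108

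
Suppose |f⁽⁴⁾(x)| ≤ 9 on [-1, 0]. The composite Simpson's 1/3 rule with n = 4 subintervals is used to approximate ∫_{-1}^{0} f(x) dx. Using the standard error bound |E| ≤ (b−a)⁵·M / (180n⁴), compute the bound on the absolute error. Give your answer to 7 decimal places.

|E| ≤ (1)⁵·9 / (180·4⁴) = 9/46080 = 0.0001953.

0.0001953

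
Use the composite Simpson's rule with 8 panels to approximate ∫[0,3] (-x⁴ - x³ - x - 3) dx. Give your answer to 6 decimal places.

h = (3 − 0)/8 = 0.375.
Nodes x₀,…,x₈ = 0, 0.375, 0.75, 1.125, 1.5, 1.875, 2.25, 2.625, 3.
f(x) = -x⁴ - x³ - x - 3: f₀=-3, f₁=-3.447509765625, f₂=-4.48828125, f₃=-7.150634765625, f₄=-12.9375, f₅=-23.826416015625, f₆=-42.26953125, f₇=-71.193603515625, f₈=-114.
(h/3)·[f₀ + 4f₁ + 2f₂ + 4f₃ + 2f₄ + 4f₅ + 2f₆ + 4f₇ + f₈] = 0.125·(-658.86328125) = -82.357910.

-82.357910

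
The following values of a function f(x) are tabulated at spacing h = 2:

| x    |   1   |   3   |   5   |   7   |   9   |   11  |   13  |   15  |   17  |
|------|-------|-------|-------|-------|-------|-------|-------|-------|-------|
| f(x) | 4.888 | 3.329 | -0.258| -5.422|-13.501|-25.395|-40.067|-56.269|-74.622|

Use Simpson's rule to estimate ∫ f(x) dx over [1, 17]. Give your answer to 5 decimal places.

-341.60933

h = 2, n = 8.
(h/3)·[y₀ + 4y₁ + 2y₂ + 4y₃ + 2y₄ + 4y₅ + 2y₆ + 4y₇ + y₈] = 0.666667·(-512.414) = -341.60933.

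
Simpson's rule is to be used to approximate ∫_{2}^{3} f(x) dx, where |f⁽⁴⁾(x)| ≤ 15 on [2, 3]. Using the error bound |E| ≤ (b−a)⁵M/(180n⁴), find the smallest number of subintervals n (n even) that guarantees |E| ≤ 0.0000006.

20

Need 15/(180n⁴) ≤ 0.0000006.
n⁴ ≥ 15/(180·0.0000006) = 138889 ⇒ n ≥ 19.3049, so the smallest even n is 20. (n must be even for Simpson's rule.)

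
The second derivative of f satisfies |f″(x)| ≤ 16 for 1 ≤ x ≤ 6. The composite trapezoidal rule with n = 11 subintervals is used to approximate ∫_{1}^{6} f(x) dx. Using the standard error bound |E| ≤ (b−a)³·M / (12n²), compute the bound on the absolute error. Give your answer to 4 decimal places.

1.3774

|E| ≤ (5)³·16 / (12·11²) = 2000/1452 = 1.3774.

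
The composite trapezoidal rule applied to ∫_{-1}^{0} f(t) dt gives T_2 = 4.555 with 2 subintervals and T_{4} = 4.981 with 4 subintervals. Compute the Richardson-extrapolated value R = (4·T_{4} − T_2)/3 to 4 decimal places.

5.1230

R = (4·T_{4} − T_2) / 3 = (4·4.981 − 4.555)/3 = (15.369)/3 = 5.1230.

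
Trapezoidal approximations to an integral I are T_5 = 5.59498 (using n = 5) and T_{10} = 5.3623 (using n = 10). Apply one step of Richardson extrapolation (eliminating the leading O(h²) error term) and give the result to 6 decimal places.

R = (4·T_{10} − T_5) / 3 = (4·5.3623 − 5.59498)/3 = (15.85422)/3 = 5.284740.

5.284740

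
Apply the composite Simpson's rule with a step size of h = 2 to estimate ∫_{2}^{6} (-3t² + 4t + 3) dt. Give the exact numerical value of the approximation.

h = (6 − 2)/2 = 2.
Nodes t₀,…,t₂ = 2, 4, 6.
f(t) = -3t² + 4t + 3: f₀=-1, f₁=-29, f₂=-81.
(h/3)·[f₀ + 4f₁ + f₂] = 0.666667·(-198) = -132.

-132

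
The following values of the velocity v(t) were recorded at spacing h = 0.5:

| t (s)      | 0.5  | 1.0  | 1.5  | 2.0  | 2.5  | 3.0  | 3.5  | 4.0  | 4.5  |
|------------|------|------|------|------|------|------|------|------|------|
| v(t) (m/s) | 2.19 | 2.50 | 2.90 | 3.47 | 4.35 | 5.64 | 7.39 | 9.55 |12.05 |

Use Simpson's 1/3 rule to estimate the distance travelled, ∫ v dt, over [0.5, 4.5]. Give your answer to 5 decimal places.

21.36000

h = 0.5, n = 8.
(h/3)·[y₀ + 4y₁ + 2y₂ + 4y₃ + 2y₄ + 4y₅ + 2y₆ + 4y₇ + y₈] = 0.166667·(128.16) = 21.36000.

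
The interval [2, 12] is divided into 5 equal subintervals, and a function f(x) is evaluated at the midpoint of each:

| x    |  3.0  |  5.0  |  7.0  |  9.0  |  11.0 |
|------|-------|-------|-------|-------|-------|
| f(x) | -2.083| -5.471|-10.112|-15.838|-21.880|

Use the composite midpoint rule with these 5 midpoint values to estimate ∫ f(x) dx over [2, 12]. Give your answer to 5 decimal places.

-110.76800

h = 2, n = 5.
h·[y(m₁) + y(m₂) + y(m₃) + y(m₄) + y(m₅)] = 2·(-55.384) = -110.76800.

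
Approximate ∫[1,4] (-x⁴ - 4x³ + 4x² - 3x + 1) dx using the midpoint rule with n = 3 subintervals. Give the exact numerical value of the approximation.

h = (4 − 1)/3 = 1.
Midpoints m₁,…,m₃ = 1.5, 2.5, 3.5.
f(m₁)=-13.0625, f(m₂)=-83.0625, f(m₃)=-282.0625.
h·[f(m₁) + f(m₂) + f(m₃)] = 1·(-378.1875) = -378.1875.

-378.1875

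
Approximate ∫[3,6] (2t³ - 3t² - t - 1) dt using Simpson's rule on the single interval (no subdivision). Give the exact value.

S = (b−a)/6 · [f(3) + 4f(4.5) + f(6)] = 0.5·[23 + 4·116 + 317] = 402.

402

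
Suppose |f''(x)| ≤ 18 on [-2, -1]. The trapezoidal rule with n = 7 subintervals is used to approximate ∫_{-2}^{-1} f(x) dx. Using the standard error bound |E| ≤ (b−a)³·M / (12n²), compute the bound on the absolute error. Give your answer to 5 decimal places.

|E| ≤ (1)³·18 / (12·7²) = 18/588 = 0.03061.

0.03061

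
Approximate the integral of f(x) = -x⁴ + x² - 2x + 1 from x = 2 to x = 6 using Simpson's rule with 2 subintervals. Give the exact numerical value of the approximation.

h = (6 − 2)/2 = 2.
Nodes x₀,…,x₂ = 2, 4, 6.
f(x) = -x⁴ + x² - 2x + 1: f₀=-15, f₁=-247, f₂=-1271.
(h/3)·[f₀ + 4f₁ + f₂] = 0.666667·(-2274) = -1516.

-1516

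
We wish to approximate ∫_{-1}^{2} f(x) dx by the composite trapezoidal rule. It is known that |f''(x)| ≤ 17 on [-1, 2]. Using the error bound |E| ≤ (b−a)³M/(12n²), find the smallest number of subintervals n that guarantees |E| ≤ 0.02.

44

Need 459/(12n²) ≤ 0.02.
n² ≥ 459/(12·0.02) = 1912.5 ⇒ n ≥ 43.7321, so the smallest n is 44.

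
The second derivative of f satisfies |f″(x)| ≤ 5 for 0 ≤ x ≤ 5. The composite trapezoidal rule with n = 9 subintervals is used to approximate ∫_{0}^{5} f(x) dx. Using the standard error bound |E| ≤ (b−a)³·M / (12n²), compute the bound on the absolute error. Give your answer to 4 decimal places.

0.6430

|E| ≤ (5)³·5 / (12·9²) = 625/972 = 0.6430.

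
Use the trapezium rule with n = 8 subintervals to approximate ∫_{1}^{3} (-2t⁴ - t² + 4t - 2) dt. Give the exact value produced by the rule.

h = (3 − 1)/8 = 0.25.
Nodes t₀,…,t₈ = 1, 1.25, 1.5, 1.75, 2, 2.25, 2.5, 2.75, 3.
f(t) = -2t⁴ - t² + 4t - 2: f₀=-1, f₁=-3.4453125, f₂=-8.375, f₃=-16.8203125, f₄=-30, f₅=-49.3203125, f₆=-76.375, f₇=-112.9453125, f₈=-161.
(h/2)·[f₀ + 2f₁ + 2f₂ + 2f₃ + 2f₄ + 2f₅ + 2f₆ + 2f₇ + f₈] = 0.125·(-756.5625) = -94.5703125.

-94.5703125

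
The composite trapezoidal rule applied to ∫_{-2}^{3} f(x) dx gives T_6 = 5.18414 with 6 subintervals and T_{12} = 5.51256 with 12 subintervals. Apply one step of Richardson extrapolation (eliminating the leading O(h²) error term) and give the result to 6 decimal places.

5.622033

R = (4·T_{12} − T_6) / 3 = (4·5.51256 − 5.18414)/3 = (16.86610)/3 = 5.622033.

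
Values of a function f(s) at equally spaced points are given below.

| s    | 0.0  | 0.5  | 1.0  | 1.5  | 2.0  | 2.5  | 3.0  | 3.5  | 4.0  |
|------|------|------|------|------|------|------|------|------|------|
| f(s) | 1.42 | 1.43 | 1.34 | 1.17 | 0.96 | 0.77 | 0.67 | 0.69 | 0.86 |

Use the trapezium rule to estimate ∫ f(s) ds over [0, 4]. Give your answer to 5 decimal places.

4.08500

h = 0.5, n = 8.
(h/2)·[y₀ + 2y₁ + 2y₂ + 2y₃ + 2y₄ + 2y₅ + 2y₆ + 2y₇ + y₈] = 0.25·(16.34) = 4.08500.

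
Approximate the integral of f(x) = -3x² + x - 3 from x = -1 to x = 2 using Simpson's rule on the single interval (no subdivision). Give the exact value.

S = (b−a)/6 · [f(-1) + 4f(0.5) + f(2)] = 0.5·[(-7) + 4·(-3.25) + (-13)] = -16.5.

-16.5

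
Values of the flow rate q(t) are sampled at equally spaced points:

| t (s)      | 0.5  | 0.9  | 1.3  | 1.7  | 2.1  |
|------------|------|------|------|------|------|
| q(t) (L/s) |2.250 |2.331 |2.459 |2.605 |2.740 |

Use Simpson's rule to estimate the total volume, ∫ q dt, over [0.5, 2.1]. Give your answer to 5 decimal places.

h = 0.4, n = 4.
(h/3)·[y₀ + 4y₁ + 2y₂ + 4y₃ + y₄] = 0.133333·(29.652) = 3.95360.

3.95360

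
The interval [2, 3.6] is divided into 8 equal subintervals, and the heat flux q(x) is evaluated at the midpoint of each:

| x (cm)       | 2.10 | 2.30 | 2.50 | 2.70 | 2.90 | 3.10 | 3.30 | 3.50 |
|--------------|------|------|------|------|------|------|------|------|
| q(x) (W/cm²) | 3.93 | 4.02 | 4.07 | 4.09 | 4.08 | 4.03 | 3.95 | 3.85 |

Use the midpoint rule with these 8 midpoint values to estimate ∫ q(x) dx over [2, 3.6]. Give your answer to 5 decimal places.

6.40400

h = 0.2, n = 8.
h·[y(m₁) + y(m₂) + y(m₃) + y(m₄) + y(m₅) + y(m₆) + y(m₇) + y(m₈)] = 0.2·(32.02) = 6.40400.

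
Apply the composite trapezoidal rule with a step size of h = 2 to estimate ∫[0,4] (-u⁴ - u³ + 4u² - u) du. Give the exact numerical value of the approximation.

h = (4 − 0)/2 = 2.
Nodes u₀,…,u₂ = 0, 2, 4.
f(u) = -u⁴ - u³ + 4u² - u: f₀=0, f₁=-10, f₂=-260.
(h/2)·[f₀ + 2f₁ + f₂] = 1·(-280) = -280.

-280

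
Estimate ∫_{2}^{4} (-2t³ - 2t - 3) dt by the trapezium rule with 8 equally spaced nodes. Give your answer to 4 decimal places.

h = (4 − 2)/7 = 0.285714.
Nodes t₀,…,t₇ = 2, 2.285714, 2.571429, 2.857143, 3.142857, 3.428571, 3.714286, 4.
f(t) = -2t³ - 2t - 3: f₀=-23, f₁=-31.454810, f₂=-42.148688, f₃=-55.361516, f₄=-71.373178, f₅=-90.463557, f₆=-112.912536, f₇=-139.
(h/2)·[f₀ + 2f₁ + 2f₂ + 2f₃ + 2f₄ + 2f₅ + 2f₆ + f₇] = 0.142857·(-969.428571) = -138.4898.

-138.4898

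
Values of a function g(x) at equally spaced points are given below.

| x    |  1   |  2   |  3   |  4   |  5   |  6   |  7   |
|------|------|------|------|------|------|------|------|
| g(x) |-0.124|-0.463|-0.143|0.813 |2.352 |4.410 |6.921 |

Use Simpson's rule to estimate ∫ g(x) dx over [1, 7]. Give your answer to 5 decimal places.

h = 1, n = 6.
(h/3)·[y₀ + 4y₁ + 2y₂ + 4y₃ + 2y₄ + 4y₅ + y₆] = 0.333333·(30.255) = 10.08500.

10.08500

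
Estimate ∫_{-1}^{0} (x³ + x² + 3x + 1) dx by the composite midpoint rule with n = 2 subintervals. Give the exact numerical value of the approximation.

-0.40625

h = (0 − (-1))/2 = 0.5.
Midpoints m₁,…,m₂ = -0.75, -0.25.
f(m₁)=-1.109375, f(m₂)=0.296875.
h·[f(m₁) + f(m₂)] = 0.5·(-0.8125) = -0.40625.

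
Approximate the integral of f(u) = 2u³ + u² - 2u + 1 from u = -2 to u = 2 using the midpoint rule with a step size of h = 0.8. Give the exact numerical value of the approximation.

h = (2 − (-2))/5 = 0.8.
Midpoints m₁,…,m₅ = -1.6, -0.8, 0, 0.8, 1.6.
f(m₁)=-1.432, f(m₂)=2.216, f(m₃)=1, f(m₄)=1.064, f(m₅)=8.552.
h·[f(m₁) + f(m₂) + f(m₃) + f(m₄) + f(m₅)] = 0.8·(11.4) = 9.12.

9.12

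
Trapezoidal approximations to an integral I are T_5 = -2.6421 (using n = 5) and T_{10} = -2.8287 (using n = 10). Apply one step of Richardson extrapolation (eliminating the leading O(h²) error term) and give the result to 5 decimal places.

-2.89090

R = (4·T_{10} − T_5) / 3 = (4·(-2.8287) − (-2.6421))/3 = (-8.6727)/3 = -2.89090.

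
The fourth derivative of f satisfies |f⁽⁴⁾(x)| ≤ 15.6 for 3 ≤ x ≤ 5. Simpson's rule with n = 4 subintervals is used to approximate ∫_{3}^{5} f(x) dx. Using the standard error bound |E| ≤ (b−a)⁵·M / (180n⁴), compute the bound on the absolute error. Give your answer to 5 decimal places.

|E| ≤ (2)⁵·15.6 / (180·4⁴) = 499.2/46080 = 0.01083.

0.01083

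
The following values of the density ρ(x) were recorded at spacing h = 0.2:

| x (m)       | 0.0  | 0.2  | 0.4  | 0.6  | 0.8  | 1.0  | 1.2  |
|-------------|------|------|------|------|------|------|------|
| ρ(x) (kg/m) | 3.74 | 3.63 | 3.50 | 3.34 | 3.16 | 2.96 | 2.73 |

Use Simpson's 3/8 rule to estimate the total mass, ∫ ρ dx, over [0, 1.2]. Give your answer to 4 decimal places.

3.9675

h = 0.2, n = 6.
(3h/8)·[y₀ + 3y₁ + 3y₂ + 2y₃ + 3y₄ + 3y₅ + y₆] = 0.075·(52.90) = 3.9675.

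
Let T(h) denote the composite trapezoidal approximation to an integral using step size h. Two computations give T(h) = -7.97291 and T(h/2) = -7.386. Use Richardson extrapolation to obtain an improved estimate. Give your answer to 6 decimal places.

R = (4·T(h/2) − T(h)) / 3 = (4·(-7.386) − (-7.97291))/3 = (-21.57109)/3 = -7.190363.

-7.190363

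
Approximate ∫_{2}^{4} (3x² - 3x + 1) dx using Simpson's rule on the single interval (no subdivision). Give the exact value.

S = (b−a)/6 · [f(2) + 4f(3) + f(4)] = 0.333333·[7 + 4·19 + 37] = 40.

40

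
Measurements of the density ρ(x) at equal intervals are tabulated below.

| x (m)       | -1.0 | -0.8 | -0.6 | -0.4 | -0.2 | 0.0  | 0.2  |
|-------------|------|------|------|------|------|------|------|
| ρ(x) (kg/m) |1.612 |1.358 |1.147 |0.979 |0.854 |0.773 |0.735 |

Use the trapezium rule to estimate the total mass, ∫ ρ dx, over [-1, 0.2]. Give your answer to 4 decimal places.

1.2569

h = 0.2, n = 6.
(h/2)·[y₀ + 2y₁ + 2y₂ + 2y₃ + 2y₄ + 2y₅ + y₆] = 0.1·(12.569) = 1.2569.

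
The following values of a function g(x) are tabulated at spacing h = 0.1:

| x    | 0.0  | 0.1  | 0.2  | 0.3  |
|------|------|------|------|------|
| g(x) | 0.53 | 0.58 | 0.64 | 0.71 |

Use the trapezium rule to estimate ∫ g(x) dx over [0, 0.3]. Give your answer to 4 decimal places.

h = 0.1, n = 3.
(h/2)·[y₀ + 2y₁ + 2y₂ + y₃] = 0.05·(3.68) = 0.1840.

0.1840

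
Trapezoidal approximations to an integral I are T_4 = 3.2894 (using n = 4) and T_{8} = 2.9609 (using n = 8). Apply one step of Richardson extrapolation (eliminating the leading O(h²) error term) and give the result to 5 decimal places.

R = (4·T_{8} − T_4) / 3 = (4·2.9609 − 3.2894)/3 = (8.5542)/3 = 2.85140.

2.85140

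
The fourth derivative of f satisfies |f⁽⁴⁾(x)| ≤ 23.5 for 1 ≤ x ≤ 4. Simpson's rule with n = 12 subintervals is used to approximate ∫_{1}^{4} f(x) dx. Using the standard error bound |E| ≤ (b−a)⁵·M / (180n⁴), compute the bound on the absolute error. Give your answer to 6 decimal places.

|E| ≤ (3)⁵·23.5 / (180·12⁴) = 5710.5/3732480 = 0.001530.

0.001530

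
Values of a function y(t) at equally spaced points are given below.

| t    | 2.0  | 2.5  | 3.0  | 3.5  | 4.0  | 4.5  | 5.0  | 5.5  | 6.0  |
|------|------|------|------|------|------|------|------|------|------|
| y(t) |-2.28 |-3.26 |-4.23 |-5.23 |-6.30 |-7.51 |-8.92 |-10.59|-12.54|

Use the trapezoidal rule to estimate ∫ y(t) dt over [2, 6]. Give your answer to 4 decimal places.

h = 0.5, n = 8.
(h/2)·[y₀ + 2y₁ + 2y₂ + 2y₃ + 2y₄ + 2y₅ + 2y₆ + 2y₇ + y₈] = 0.25·(-106.90) = -26.7250.

-26.7250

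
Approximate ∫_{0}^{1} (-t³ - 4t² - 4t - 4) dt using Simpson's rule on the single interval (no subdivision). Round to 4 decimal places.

-7.5833

S = (b−a)/6 · [f(0) + 4f(0.5) + f(1)] = 0.166667·[(-4) + 4·(-7.125) + (-13)] = -7.5833.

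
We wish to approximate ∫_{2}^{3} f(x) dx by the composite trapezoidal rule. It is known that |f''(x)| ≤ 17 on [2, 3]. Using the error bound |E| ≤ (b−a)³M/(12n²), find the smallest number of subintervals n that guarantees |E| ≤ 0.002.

27

Need 17/(12n²) ≤ 0.002.
n² ≥ 17/(12·0.002) = 708.333 ⇒ n ≥ 26.6145, so the smallest n is 27.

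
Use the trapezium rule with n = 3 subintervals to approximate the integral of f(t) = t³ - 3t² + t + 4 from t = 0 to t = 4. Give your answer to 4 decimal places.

27.5556

h = (4 − 0)/3 = 1.333333.
Nodes t₀,…,t₃ = 0, 1.333333, 2.666667, 4.
f(t) = t³ - 3t² + t + 4: f₀=4, f₁=2.370370, f₂=4.296296, f₃=24.
(h/2)·[f₀ + 2f₁ + 2f₂ + f₃] = 0.666667·(41.333333) = 27.5556.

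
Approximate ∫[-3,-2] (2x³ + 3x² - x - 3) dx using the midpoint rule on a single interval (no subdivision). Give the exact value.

M = (b−a)·f(-2.5) = 1·(-13) = -13.

-13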